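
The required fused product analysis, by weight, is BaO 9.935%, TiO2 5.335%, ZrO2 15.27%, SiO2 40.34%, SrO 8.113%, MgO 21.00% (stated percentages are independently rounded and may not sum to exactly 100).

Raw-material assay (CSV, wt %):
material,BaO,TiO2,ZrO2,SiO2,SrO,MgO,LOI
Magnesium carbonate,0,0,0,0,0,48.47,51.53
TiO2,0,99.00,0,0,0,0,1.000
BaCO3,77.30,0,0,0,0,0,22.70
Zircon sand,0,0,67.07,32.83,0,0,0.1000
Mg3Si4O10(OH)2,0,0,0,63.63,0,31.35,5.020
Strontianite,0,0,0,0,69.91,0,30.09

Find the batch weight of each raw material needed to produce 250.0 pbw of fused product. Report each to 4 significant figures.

Values along the way appear with 4-significant-digit rounding between the steps. Each numeric step maintains exact precision throughout; each reported number carries a single rounding; the derived quantities, including the yield, six oxide percentages, ignition loss, totals, net glass mass, are computed starting from the weights at 250.0 pbw of glass in full float precision, as written in either problem or answer.
Target masses of each oxide per 250.0 pbw fused product:
  BaO: 9.935% × 250.0 = 24.84 pbw
  TiO2: 5.335% × 250.0 = 13.34 pbw
  ZrO2: 15.27% × 250.0 = 38.17 pbw
  SiO2: 40.34% × 250.0 = 100.8 pbw
  SrO: 8.113% × 250.0 = 20.28 pbw
  MgO: 21.00% × 250.0 = 52.50 pbw
Verifying the oxide balance applying the batch weights above, versus the basis set out (sums match the target masses within answer rounding):
  BaO: 32.13·0.7730 = 24.84 pbw (target 24.84 pbw)
  TiO2: 13.47·0.9900 = 13.34 pbw (target 13.34 pbw)
  ZrO2: 56.92·0.6707 = 38.18 pbw (target 38.17 pbw)
  SiO2: 56.92·0.3283 + 129.1·0.6363 = 100.8 pbw (target 100.8 pbw)
  SrO: 29.01·0.6991 = 20.28 pbw (target 20.28 pbw)
  MgO: 24.80·0.4847 + 129.1·0.3135 = 52.49 pbw (target 52.50 pbw)
Glass-mass bookkeeping: the batch minus its LOI: 250.0 pbw (the Σ of target masses is 250.0 pbw; with the basis standing at 250.0 pbw — rounding explains the deltas).
Whole-batch sum: Σ batch = 285.4 pbw; LOI removed, Σ of batch·LOI: 35.47 pbw; as yield: glass ÷ batch → 87.57%.

Batch per 250.0 pbw fused product:
  Magnesium carbonate: 24.80 pbw
  TiO2: 13.47 pbw
  BaCO3: 32.13 pbw
  Zircon sand: 56.92 pbw
  Mg3Si4O10(OH)2: 129.1 pbw
  Strontianite: 29.01 pbw
Total batch = 285.4 pbw; LOI loss = 35.47 pbw; yield = 87.57%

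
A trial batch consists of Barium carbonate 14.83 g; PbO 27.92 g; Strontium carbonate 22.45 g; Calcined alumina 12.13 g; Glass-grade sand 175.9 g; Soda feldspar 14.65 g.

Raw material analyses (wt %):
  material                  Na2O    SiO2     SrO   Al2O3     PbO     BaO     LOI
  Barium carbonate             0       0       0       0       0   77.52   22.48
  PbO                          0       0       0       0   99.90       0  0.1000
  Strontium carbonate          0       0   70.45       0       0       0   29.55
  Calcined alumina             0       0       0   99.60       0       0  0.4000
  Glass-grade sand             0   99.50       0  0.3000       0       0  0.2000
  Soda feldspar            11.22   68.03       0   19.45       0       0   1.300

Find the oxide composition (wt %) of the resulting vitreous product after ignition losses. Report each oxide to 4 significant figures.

All arithmetic maintains full precision at each step; the intermediate values are shown, rounded to 4 significant digits, across the worked steps — each reported figure undergoes a single rounding; the derived quantities (totals, ignition loss, net glass mass, six oxide percentages, yield) are computed from the weighed amounts at 257.3 g of glass at full precision precisely as stated by either problem or answer.
Mass of each oxide from the mix:
  Na2O: 14.65·0.1122 = 1.644 g
  SiO2: 175.9·0.9950 + 14.65·0.6803 = 185.0 g
  SrO: 22.45·0.7045 = 15.82 g
  Al2O3: 12.13·0.9960 + 175.9·0.003000 + 14.65·0.1945 = 15.46 g
  PbO: 27.92·0.9990 = 27.89 g
  BaO: 14.83·0.7752 = 11.50 g
LOI: 14.83·0.2248 + 27.92·0.001000 + 22.45·0.2955 + 12.13·0.004000 + 175.9·0.002000 + 14.65·0.01300 = 10.59 g
batch − LOI leaves glass = 267.9 − 10.59 = 257.3 g (= Σ oxide masses)
each oxide over glass, ×100, is wt %

Glass mass = 257.3 g (batch 267.9 − LOI 10.59).
Composition: Na2O 0.6389%, SiO2 71.90%, SrO 6.147%, Al2O3 6.008%, PbO 10.84%, BaO 4.468%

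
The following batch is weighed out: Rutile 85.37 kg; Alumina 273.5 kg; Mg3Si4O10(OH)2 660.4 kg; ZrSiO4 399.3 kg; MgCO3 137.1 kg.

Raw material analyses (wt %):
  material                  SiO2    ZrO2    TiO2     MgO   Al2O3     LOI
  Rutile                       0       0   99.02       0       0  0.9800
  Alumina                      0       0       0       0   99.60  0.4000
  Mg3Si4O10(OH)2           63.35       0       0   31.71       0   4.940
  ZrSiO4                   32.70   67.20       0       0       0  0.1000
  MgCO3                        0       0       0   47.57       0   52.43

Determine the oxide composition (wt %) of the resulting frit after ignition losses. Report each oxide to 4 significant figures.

All arithmetic keeps exact precision from start to finish. Values along the way are rounded to four significant digits as shown. Every reported value sees exactly one rounding; the derived quantities are recomputed in full precision (net glass mass, ignition loss, totals, the five compositions, yield) using the weight values per 1449 kg of glass exactly as printed in problem or answer.
What the batch supplies per oxide:
  SiO2: 660.4·0.6335 + 399.3·0.3270 = 548.9 kg
  ZrO2: 399.3·0.6720 = 268.3 kg
  TiO2: 85.37·0.9902 = 84.53 kg
  MgO: 660.4·0.3171 + 137.1·0.4757 = 274.6 kg
  Al2O3: 273.5·0.9960 = 272.4 kg
LOI: 85.37·0.009800 + 273.5·0.004000 + 660.4·0.04940 + 399.3·0.001000 + 137.1·0.5243 = 106.8 kg
Glass = total batch minus LOI = 1556 − 106.8 = 1449 kg (equal to the oxide-mass sum)
wt % = oxide mass / glass mass × 100

Glass mass = 1449 kg (batch 1556 − LOI 106.8).
Composition: SiO2 37.89%, ZrO2 18.52%, TiO2 5.835%, MgO 18.96%, Al2O3 18.80%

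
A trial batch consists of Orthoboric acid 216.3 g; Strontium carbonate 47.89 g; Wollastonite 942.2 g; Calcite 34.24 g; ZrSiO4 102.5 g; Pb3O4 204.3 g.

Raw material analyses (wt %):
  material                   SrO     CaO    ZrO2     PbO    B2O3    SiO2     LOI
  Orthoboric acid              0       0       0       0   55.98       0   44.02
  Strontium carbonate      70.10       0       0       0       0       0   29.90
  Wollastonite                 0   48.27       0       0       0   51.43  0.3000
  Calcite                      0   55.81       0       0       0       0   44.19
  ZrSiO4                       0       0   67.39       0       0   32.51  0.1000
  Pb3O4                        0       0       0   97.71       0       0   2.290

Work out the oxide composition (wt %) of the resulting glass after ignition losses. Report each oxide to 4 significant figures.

The intermediate values are displayed, rounded to 4 significant digits, alongside each step; each numeric step maintains full float precision through every step — every reported result takes just one rounding. Derived quantities, including the six compositions, net glass mass, totals, LOI, the yield, are recomputed using the weight values per 1415 g of glass in exact precision, as given in the problem or answer text.
What the batch supplies per oxide:
  SrO: 47.89·0.7010 = 33.57 g
  CaO: 942.2·0.4827 + 34.24·0.5581 = 473.9 g
  ZrO2: 102.5·0.6739 = 69.07 g
  PbO: 204.3·0.9771 = 199.6 g
  B2O3: 216.3·0.5598 = 121.1 g
  SiO2: 942.2·0.5143 + 102.5·0.3251 = 517.9 g
LOI: 216.3·0.4402 + 47.89·0.2990 + 942.2·0.003000 + 34.24·0.4419 + 102.5·0.001000 + 204.3·0.02290 = 132.3 g
The glass mass, total less LOI, = 1547 − 132.3 = 1415 g (consistent with Σ oxide mass)
each oxide over glass, ×100, is wt %

Glass mass = 1415 g (batch 1547 − LOI 132.3).
Composition: SrO 2.372%, CaO 33.49%, ZrO2 4.881%, PbO 14.11%, B2O3 8.556%, SiO2 36.60%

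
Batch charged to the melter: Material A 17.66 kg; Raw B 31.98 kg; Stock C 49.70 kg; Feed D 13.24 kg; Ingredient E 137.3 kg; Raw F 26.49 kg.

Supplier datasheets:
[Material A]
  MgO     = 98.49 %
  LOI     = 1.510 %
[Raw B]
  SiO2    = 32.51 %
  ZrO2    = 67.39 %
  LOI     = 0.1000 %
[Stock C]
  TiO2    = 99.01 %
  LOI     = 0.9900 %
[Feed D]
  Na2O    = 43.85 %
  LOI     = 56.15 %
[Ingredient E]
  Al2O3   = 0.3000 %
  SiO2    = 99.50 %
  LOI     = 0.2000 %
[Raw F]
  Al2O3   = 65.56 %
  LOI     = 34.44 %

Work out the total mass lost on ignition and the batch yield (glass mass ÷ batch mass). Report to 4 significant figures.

Values along the way are displayed (rounded to four significant digits) between the steps. All internal work keeps full float precision at every stage — a single rounding finalizes every reported value — all derived quantities, including ignition loss, net glass mass, the six compositions, the yield, the totals, are computed from the weighed amounts for 258.7 kg of glass in full float precision as quoted within the question or the answer.
LOI of each material in turn:
  Material A: 17.66 × 0.01510 = 0.2667 kg
  Raw B: 31.98 × 0.001000 = 0.03198 kg
  Stock C: 49.70 × 0.009900 = 0.4920 kg
  Feed D: 13.24 × 0.5615 = 7.434 kg
  Ingredient E: 137.3 × 0.002000 = 0.2746 kg
  Raw F: 26.49 × 0.3444 = 9.123 kg
Total LOI = 17.62 kg
Glass = batch − LOI = 276.4 − 17.62 = 258.7 kg

LOI loss = 17.62 kg; glass = 258.7 kg; yield = 93.62%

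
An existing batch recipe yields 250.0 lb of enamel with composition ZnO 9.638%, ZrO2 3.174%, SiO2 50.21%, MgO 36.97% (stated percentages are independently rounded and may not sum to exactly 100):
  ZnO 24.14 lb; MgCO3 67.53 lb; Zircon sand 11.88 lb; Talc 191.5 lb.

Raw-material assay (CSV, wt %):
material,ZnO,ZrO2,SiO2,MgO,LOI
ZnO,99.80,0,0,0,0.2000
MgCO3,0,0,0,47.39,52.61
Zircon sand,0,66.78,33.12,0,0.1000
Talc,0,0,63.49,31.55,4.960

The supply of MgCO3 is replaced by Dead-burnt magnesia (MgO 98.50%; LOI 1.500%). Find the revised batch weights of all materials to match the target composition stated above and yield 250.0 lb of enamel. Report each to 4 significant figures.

Revised batch per 250.0 lb enamel:
  ZnO: 24.14 lb
  Dead-burnt magnesia: 32.49 lb
  Zircon sand: 11.88 lb
  Talc: 191.5 lb
Total batch = 260.0 lb; LOI loss = 10.05 lb

In-progress results are displayed rounded to 4 significant figures within the worked lines. The working math maintains full precision throughout — exactly one rounding goes into every reported value — the derived quantities (four oxide percentages, yield, totals, glass mass, ignition loss) are carried in full float precision from the batch weights on 250.0 lb of glass, as set out in question or answer.
The oxide mass targets at 250.0 lb enamel:
  ZnO: 9.638% × 250.0 = 24.10 lb
  ZrO2: 3.174% × 250.0 = 7.935 lb
  SiO2: 50.21% × 250.0 = 125.5 lb
  MgO: 36.97% × 250.0 = 92.42 lb
A balance pass over the oxides, applying the batch weights above, relative to the basis at hand (delivered sums recover each target inside rounding margins):
  ZnO: 24.14·0.9980 = 24.09 lb (target 24.10 lb)
  ZrO2: 11.88·0.6678 = 7.933 lb (target 7.935 lb)
  SiO2: 11.88·0.3312 + 191.5·0.6349 = 125.5 lb (target 125.5 lb)
  MgO: 32.49·0.9850 + 191.5·0.3155 = 92.42 lb (target 92.42 lb)
Auditing the glass mass value: batch Σ − ignition loss = 250.0 lb (targets for the oxides total 250.0 lb; basis as stated: 250.0 lb — any gap is answer rounding).
Batch total: Σ batch = 260.0 lb; Σ batch·LOI gives LOI loss = 10.05 lb; as yield: glass ÷ batch → 96.14%.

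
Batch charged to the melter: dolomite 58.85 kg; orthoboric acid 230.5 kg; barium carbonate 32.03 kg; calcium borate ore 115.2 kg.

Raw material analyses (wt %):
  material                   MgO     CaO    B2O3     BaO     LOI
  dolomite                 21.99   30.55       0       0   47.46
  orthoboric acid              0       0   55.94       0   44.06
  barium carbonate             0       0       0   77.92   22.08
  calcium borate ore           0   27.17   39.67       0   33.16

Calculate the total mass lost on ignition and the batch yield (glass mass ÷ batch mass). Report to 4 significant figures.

LOI loss = 174.8 kg; glass = 261.8 kg; yield = 59.97%

Every computation carries full float precision in every operation — working values appear rounded to 4 significant figures on the page; a single rounding finalizes every reported result; the derived quantities, which include yield, ignition loss, glass mass, the totals, four oxide percentages, are carried in exact precision, as set out in the problem or answer text, using the weight values per 261.8 kg of glass.
Per-material ignition loss:
  dolomite: 58.85 × 0.4746 = 27.93 kg
  orthoboric acid: 230.5 × 0.4406 = 101.6 kg
  barium carbonate: 32.03 × 0.2208 = 7.072 kg
  calcium borate ore: 115.2 × 0.3316 = 38.20 kg
Total LOI = 174.8 kg
Glass = batch − LOI = 436.6 − 174.8 = 261.8 kg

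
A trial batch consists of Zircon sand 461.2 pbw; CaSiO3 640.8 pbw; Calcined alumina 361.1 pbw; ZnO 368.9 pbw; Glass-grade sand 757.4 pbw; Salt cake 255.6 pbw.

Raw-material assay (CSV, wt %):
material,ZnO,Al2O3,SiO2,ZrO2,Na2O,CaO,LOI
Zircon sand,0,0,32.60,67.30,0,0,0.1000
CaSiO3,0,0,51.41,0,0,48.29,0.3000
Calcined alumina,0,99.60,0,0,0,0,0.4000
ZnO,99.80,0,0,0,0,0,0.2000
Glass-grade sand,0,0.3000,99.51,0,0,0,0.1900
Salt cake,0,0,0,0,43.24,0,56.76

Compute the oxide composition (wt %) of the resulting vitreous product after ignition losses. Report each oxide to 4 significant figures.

Full precision is kept at all times. The intermediate values are displayed (rounded to four significant figures) on the page. Exactly one rounding lands on every reported number — all derived quantities are computed at exact precision (yield, six oxide percentages, net glass mass, the totals, LOI) from the weighed amounts for 2694 pbw of glass, as written in the question or the answer.
What the batch supplies per oxide:
  ZnO: 368.9·0.9980 = 368.2 pbw
  Al2O3: 361.1·0.9960 + 757.4·0.003000 = 361.9 pbw
  SiO2: 461.2·0.3260 + 640.8·0.5141 + 757.4·0.9951 = 1233 pbw
  ZrO2: 461.2·0.6730 = 310.4 pbw
  Na2O: 255.6·0.4324 = 110.5 pbw
  CaO: 640.8·0.4829 = 309.4 pbw
LOI: 461.2·0.001000 + 640.8·0.003000 + 361.1·0.004000 + 368.9·0.002000 + 757.4·0.001900 + 255.6·0.5676 = 151.1 pbw
The glass mass, total less LOI, = 2845 − 151.1 = 2694 pbw (consistent with Σ oxide mass)
percent share: oxide ÷ glass, ×100

Glass mass = 2694 pbw (batch 2845 − LOI 151.1).
Composition: ZnO 13.67%, Al2O3 13.44%, SiO2 45.79%, ZrO2 11.52%, Na2O 4.103%, CaO 11.49%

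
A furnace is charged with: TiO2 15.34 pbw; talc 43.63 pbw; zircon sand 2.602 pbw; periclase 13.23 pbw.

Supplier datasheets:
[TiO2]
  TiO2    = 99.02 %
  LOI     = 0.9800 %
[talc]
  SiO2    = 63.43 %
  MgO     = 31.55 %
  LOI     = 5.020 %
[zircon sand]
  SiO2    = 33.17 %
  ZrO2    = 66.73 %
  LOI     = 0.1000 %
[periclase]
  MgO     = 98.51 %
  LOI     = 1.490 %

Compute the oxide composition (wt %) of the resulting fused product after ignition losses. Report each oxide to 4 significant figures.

Glass mass = 72.26 pbw (batch 74.80 − LOI 2.540).
Composition: TiO2 21.02%, SiO2 39.49%, ZrO2 2.403%, MgO 37.08%

Rounding to 4 significant figures extends to each intermediate as shown. The whole derivation holds full float precision through every step; each reported figure carries a single rounding — derived quantities, including net glass mass, totals, ignition loss, the four compositions, yield, are recomputed starting from the weights for 72.26 pbw of glass in full precision, exactly as printed in question or answer.
Delivered oxide masses:
  TiO2: 15.34·0.9902 = 15.19 pbw
  SiO2: 43.63·0.6343 + 2.602·0.3317 = 28.54 pbw
  ZrO2: 2.602·0.6673 = 1.736 pbw
  MgO: 43.63·0.3155 + 13.23·0.9851 = 26.80 pbw
LOI: 15.34·0.009800 + 43.63·0.05020 + 2.602·0.001000 + 13.23·0.01490 = 2.540 pbw
Resulting glass, batch − LOI: 74.80 − 2.540 = 72.26 pbw (= Σ oxide masses)
wt % = oxide mass / glass mass × 100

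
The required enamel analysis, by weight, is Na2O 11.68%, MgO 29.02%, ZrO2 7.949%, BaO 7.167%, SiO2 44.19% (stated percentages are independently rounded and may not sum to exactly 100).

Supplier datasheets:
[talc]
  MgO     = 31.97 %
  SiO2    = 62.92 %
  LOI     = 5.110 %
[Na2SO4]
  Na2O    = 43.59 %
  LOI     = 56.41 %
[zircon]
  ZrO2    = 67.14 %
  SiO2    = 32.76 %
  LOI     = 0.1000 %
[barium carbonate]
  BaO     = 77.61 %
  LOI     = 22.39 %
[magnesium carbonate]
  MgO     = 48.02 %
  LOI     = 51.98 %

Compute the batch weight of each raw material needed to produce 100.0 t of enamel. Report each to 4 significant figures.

Batch per 100.0 t enamel:
  talc: 64.07 t
  Na2SO4: 26.80 t
  zircon: 11.84 t
  barium carbonate: 9.235 t
  magnesium carbonate: 17.78 t
Total batch = 129.7 t; LOI loss = 29.71 t; yield = 77.10%

All arithmetic runs at exact precision end to end; intermediates are printed with 4-significant-figure rounding in the printout. Every reported result receives exactly one rounding. Derived quantities are carried at full float precision (totals, the five compositions, LOI, net glass mass, the yield) using the weight values at 100.0 t of glass as written in problem or answer.
Target oxide masses per 100.0 t enamel:
  Na2O: 11.68% × 100.0 = 11.68 t
  MgO: 29.02% × 100.0 = 29.02 t
  ZrO2: 7.949% × 100.0 = 7.949 t
  BaO: 7.167% × 100.0 = 7.167 t
  SiO2: 44.19% × 100.0 = 44.19 t
Oxide-by-oxide audit per the reported batch figures, relative to the basis at hand (summed amounts equal target values inside rounding margins):
  Na2O: 26.80·0.4359 = 11.68 t (target 11.68 t)
  MgO: 64.07·0.3197 + 17.78·0.4802 = 29.02 t (target 29.02 t)
  ZrO2: 11.84·0.6714 = 7.949 t (target 7.949 t)
  BaO: 9.235·0.7761 = 7.167 t (target 7.167 t)
  SiO2: 64.07·0.6292 + 11.84·0.3276 = 44.19 t (target 44.19 t)
The glass-mass cross-check: whole batch net of LOI = 100.0 t (summing oxide targets gives 100.0 t; versus the stated basis of 100.0 t — rounding explains the deltas).
Total batch = Σ batch = 129.7 t; ignition loss, Σ(batch × LOI) = 29.71 t; glass ÷ batch gives a yield of 77.10%.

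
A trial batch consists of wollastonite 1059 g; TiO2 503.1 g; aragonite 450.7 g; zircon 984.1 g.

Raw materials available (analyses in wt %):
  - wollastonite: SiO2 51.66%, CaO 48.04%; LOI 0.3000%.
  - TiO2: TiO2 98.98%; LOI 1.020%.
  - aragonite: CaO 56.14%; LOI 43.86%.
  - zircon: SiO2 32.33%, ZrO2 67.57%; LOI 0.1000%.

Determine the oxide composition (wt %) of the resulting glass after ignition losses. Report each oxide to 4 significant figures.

Glass mass = 2790 g (batch 2997 − LOI 207.0).
Composition: TiO2 17.85%, SiO2 31.01%, ZrO2 23.83%, CaO 27.30%

In-progress results are rounded to 4 significant digits wherever printed; each numeric step holds full float precision at each step — a single rounding completes every reported result — all derived quantities are rebuilt at full precision (ignition loss, the four compositions, the yield, totals, net glass mass) from the batch weights on 2790 g of glass as given in question or answer.
Mass of each oxide from the mix:
  TiO2: 503.1·0.9898 = 498.0 g
  SiO2: 1059·0.5166 + 984.1·0.3233 = 865.2 g
  ZrO2: 984.1·0.6757 = 665.0 g
  CaO: 1059·0.4804 + 450.7·0.5614 = 761.8 g
LOI: 1059·0.003000 + 503.1·0.01020 + 450.7·0.4386 + 984.1·0.001000 = 207.0 g
Glass = total batch minus LOI = 2997 − 207.0 = 2790 g (= the summed oxide contributions)
oxide / glass × 100 gives the wt %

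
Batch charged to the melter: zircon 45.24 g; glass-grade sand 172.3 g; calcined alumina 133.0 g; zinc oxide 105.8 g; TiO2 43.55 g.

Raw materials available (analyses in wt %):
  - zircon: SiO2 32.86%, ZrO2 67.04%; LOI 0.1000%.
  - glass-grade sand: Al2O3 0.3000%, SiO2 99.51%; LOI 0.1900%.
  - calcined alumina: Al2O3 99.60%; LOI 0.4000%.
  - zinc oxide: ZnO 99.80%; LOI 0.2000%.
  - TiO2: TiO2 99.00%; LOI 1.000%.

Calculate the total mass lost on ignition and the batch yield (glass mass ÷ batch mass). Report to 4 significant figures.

LOI loss = 1.552 g; glass = 498.3 g; yield = 99.69%

Values along the way are rounded to four significant figures wherever printed. The working math maintains full float precision all the way through; every reported number undergoes a single rounding. Derived quantities, which include ignition loss, the totals, yield, five oxide percentages, net glass mass, are rebuilt at full precision, as they appear in question or answer, using the weight values at 498.3 g of glass.
LOI of each material in turn:
  zircon: 45.24 × 0.001000 = 0.04524 g
  glass-grade sand: 172.3 × 0.001900 = 0.3274 g
  calcined alumina: 133.0 × 0.004000 = 0.5320 g
  zinc oxide: 105.8 × 0.002000 = 0.2116 g
  TiO2: 43.55 × 0.01000 = 0.4355 g
Total LOI = 1.552 g
Glass = batch − LOI = 499.9 − 1.552 = 498.3 g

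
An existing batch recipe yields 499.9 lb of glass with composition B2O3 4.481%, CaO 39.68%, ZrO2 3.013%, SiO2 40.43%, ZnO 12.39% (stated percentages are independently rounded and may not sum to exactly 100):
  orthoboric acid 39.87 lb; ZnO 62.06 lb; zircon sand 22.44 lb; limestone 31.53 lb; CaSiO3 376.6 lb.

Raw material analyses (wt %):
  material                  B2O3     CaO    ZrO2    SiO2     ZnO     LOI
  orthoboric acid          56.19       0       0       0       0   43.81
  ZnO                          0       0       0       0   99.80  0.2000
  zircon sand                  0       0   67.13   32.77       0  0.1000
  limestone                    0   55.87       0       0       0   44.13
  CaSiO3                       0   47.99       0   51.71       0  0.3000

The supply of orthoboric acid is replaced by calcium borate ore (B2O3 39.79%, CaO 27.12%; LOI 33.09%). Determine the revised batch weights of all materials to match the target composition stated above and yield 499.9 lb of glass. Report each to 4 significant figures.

Revised batch per 499.9 lb glass:
  calcium borate ore: 56.30 lb
  ZnO: 62.06 lb
  zircon sand: 22.44 lb
  limestone: 4.200 lb
  CaSiO3: 376.6 lb
Total batch = 521.6 lb; LOI loss = 21.76 lb

Rounding to 4 significant figures applies to every intermediate as printed. The working math maintains full float precision through every step. Every reported value includes exactly one rounding. The derived quantities (the totals, ignition loss, yield, glass mass, five oxide percentages) are re-derived from the batch weights per 499.9 lb of glass at full precision, as they appear in the problem or answer text.
Per-oxide target masses for 499.9 lb glass:
  B2O3: 4.481% × 499.9 = 22.40 lb
  CaO: 39.68% × 499.9 = 198.4 lb
  ZrO2: 3.013% × 499.9 = 15.06 lb
  SiO2: 40.43% × 499.9 = 202.1 lb
  ZnO: 12.39% × 499.9 = 61.94 lb
Per-oxide balance check working from each reported weight, under the basis named above (delivered sums recover each target within answer rounding):
  B2O3: 56.30·0.3979 = 22.40 lb (target 22.40 lb)
  CaO: 56.30·0.2712 + 4.200·0.5587 + 376.6·0.4799 = 198.3 lb (target 198.4 lb)
  ZrO2: 22.44·0.6713 = 15.06 lb (target 15.06 lb)
  SiO2: 22.44·0.3277 + 376.6·0.5171 = 202.1 lb (target 202.1 lb)
  ZnO: 62.06·0.9980 = 61.94 lb (target 61.94 lb)
Glass-mass sanity pass: whole batch net of LOI = 499.8 lb (targets for the oxides total 499.9 lb; with the basis standing at 499.9 lb — deltas are rounding alone).
Batch grand total — Σ batch = 521.6 lb; ignition loss, Σ(batch × LOI) = 21.76 lb; glass ÷ batch gives a yield of 95.83%.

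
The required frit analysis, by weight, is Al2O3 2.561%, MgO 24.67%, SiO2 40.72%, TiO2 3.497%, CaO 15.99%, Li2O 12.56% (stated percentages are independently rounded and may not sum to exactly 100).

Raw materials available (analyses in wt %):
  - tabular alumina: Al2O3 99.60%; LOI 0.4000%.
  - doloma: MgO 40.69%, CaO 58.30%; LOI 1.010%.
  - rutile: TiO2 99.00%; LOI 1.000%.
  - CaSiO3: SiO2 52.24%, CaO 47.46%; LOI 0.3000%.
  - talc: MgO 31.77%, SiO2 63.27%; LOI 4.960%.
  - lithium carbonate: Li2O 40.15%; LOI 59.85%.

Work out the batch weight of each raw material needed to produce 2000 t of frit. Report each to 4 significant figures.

Intermediates appear rounded off to 4 significant digits at each printed step; full precision is maintained all the way through — each reported figure is rounded exactly once. The derived quantities, which include net glass mass, the six compositions, totals, the yield, LOI, are recomputed in exact precision, precisely as stated by the problem or answer text, starting from the weights at 2000 t of glass.
The oxide mass targets at 2000 t frit:
  Al2O3: 2.561% × 2000 = 51.22 t
  MgO: 24.67% × 2000 = 493.4 t
  SiO2: 40.72% × 2000 = 814.4 t
  TiO2: 3.497% × 2000 = 69.94 t
  CaO: 15.99% × 2000 = 319.8 t
  Li2O: 12.56% × 2000 = 251.2 t
Oxide-by-oxide audit given the weights on record, per the basis as stated (sums match the target masses within answer rounding):
  Al2O3: 51.43·0.9960 = 51.22 t (target 51.22 t)
  MgO: 358.3·0.4069 + 1094·0.3177 = 493.4 t (target 493.4 t)
  SiO2: 233.7·0.5224 + 1094·0.6327 = 814.3 t (target 814.4 t)
  TiO2: 70.65·0.9900 = 69.94 t (target 69.94 t)
  CaO: 358.3·0.5830 + 233.7·0.4746 = 319.8 t (target 319.8 t)
  Li2O: 625.7·0.4015 = 251.2 t (target 251.2 t)
Glass-mass sanity pass: net batch after ignition = 2000 t (the Σ of target masses is 2000 t; with the basis standing at 2000 t — any gap is answer rounding).
Adding the batch up: Σ batch = 2434 t; Σ batch·LOI gives LOI loss = 434.0 t; glass ÷ batch gives a yield of 82.17%.

Batch per 2000 t frit:
  tabular alumina: 51.43 t
  doloma: 358.3 t
  rutile: 70.65 t
  CaSiO3: 233.7 t
  talc: 1094 t
  lithium carbonate: 625.7 t
Total batch = 2434 t; LOI loss = 434.0 t; yield = 82.17%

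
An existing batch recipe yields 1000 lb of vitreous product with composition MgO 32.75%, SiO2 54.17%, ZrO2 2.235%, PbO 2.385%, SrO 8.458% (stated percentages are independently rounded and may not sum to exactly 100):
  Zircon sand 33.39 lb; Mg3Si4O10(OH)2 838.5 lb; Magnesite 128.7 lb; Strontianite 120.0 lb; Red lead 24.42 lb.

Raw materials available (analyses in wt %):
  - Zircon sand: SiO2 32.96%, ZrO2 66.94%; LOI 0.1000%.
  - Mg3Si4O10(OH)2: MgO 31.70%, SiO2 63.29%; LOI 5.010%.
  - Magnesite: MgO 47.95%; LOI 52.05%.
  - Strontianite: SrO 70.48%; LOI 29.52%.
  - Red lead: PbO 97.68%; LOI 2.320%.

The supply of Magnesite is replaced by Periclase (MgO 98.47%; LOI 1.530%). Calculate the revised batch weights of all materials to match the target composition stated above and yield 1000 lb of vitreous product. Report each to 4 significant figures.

Every computation holds full float precision from first step to last. Working values are displayed, rounded to four significant figures, when written out; each reported figure receives exactly one rounding; all derived quantities, including the yield, net glass mass, the five compositions, totals, ignition loss, are rebuilt using the weight values for 1000 lb of glass at exact precision, as written in either problem or answer.
Target oxide masses per 1000 lb vitreous product:
  MgO: 32.75% × 1000 = 327.5 lb
  SiO2: 54.17% × 1000 = 541.7 lb
  ZrO2: 2.235% × 1000 = 22.35 lb
  PbO: 2.385% × 1000 = 23.85 lb
  SrO: 8.458% × 1000 = 84.58 lb
A balance pass over the oxides, using the reported weights, for the quoted basis mass (each sum matches its target mass inside rounding margins):
  MgO: 838.5·0.3170 + 62.65·0.9847 = 327.5 lb (target 327.5 lb)
  SiO2: 33.39·0.3296 + 838.5·0.6329 = 541.7 lb (target 541.7 lb)
  ZrO2: 33.39·0.6694 = 22.35 lb (target 22.35 lb)
  PbO: 24.42·0.9768 = 23.85 lb (target 23.85 lb)
  SrO: 120.0·0.7048 = 84.58 lb (target 84.58 lb)
Consistency of the glass mass: the batch minus its LOI: 1000 lb (summing oxide targets gives 1000 lb; against the stated basis, 1000 lb — deltas are rounding alone).
Summing the batch: Σ batch = 1079 lb; the LOI term Σ batch·LOI equals 78.99 lb; the yield ratio, glass ÷ batch: 92.68%.

Revised batch per 1000 lb vitreous product:
  Zircon sand: 33.39 lb
  Mg3Si4O10(OH)2: 838.5 lb
  Periclase: 62.65 lb
  Strontianite: 120.0 lb
  Red lead: 24.42 lb
Total batch = 1079 lb; LOI loss = 78.99 lb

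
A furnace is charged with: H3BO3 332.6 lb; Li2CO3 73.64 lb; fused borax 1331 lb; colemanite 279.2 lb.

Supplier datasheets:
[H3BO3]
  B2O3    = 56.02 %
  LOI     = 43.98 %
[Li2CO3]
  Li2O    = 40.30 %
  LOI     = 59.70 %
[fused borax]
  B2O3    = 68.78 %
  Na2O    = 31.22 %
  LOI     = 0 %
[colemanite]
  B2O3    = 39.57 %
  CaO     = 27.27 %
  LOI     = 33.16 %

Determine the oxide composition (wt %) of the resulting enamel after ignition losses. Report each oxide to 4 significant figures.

Mid-chain values are printed with 4-significant-figure rounding in the printout — full precision is maintained through every step. A single rounding yields each reported figure. All derived quantities, including the four compositions, totals, yield, glass mass, LOI, are recomputed using the weight values at 1734 lb of glass in full float precision as set out in the question or the answer.
Oxide-by-oxide delivered mass:
  B2O3: 332.6·0.5602 + 1331·0.6878 + 279.2·0.3957 = 1212 lb
  Na2O: 1331·0.3122 = 415.5 lb
  CaO: 279.2·0.2727 = 76.14 lb
  Li2O: 73.64·0.4030 = 29.68 lb
LOI: 332.6·0.4398 + 73.64·0.5970 + 279.2·0.3316 = 282.8 lb
Glass mass = batch − LOI = 2016 − 282.8 = 1734 lb (= the summed oxide contributions)
oxide / glass × 100 gives the wt %

Glass mass = 1734 lb (batch 2016 − LOI 282.8).
Composition: B2O3 69.93%, Na2O 23.97%, CaO 4.392%, Li2O 1.712%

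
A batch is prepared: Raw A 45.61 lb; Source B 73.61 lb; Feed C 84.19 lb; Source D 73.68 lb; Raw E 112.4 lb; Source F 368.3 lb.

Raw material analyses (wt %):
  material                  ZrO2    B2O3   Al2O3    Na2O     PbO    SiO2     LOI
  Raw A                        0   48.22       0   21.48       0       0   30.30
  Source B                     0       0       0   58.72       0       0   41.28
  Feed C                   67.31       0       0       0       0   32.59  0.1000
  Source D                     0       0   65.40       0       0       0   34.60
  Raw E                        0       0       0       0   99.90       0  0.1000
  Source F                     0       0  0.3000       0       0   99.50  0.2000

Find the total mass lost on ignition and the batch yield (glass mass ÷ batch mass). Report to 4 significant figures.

LOI loss = 70.63 lb; glass = 687.2 lb; yield = 90.68%

Every computation runs at full precision at every stage; the intermediate values are displayed rounded to 4 significant figures between the steps — each reported number is rounded a single time. All derived quantities are recomputed from the weighed amounts for 687.2 lb of glass in full float precision (totals, the six compositions, yield, net glass mass, LOI) as quoted within the question or the answer.
Per-material ignition loss:
  Raw A: 45.61 × 0.3030 = 13.82 lb
  Source B: 73.61 × 0.4128 = 30.39 lb
  Feed C: 84.19 × 0.001000 = 0.08419 lb
  Source D: 73.68 × 0.3460 = 25.49 lb
  Raw E: 112.4 × 0.001000 = 0.1124 lb
  Source F: 368.3 × 0.002000 = 0.7366 lb
Total LOI = 70.63 lb
Glass = batch − LOI = 757.8 − 70.63 = 687.2 lb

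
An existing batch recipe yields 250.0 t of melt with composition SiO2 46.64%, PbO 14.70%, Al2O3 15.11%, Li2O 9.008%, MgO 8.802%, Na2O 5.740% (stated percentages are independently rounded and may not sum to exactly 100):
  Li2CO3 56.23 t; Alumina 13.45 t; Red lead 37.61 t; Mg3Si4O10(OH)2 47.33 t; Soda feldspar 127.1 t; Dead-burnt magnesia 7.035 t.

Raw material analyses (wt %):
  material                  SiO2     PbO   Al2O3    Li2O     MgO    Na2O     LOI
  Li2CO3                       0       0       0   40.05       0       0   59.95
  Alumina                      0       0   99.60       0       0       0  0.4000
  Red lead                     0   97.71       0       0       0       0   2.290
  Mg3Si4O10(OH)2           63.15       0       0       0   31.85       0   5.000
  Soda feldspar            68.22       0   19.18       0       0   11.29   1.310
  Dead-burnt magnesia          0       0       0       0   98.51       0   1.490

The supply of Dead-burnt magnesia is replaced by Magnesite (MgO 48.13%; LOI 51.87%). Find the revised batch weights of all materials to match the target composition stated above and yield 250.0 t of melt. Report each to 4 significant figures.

Mid-chain values are displayed, rounded to 4 significant digits, when written out; the working math keeps full precision in all steps; exactly one rounding lands on every reported value; the derived quantities are rebuilt from the weighed amounts per 250.0 t of glass in full precision (yield, the six compositions, ignition loss, the totals, net glass mass), exactly as printed in problem or answer.
Target masses of each oxide per 250.0 t melt:
  SiO2: 46.64% × 250.0 = 116.6 t
  PbO: 14.70% × 250.0 = 36.75 t
  Al2O3: 15.11% × 250.0 = 37.78 t
  Li2O: 9.008% × 250.0 = 22.52 t
  MgO: 8.802% × 250.0 = 22.00 t
  Na2O: 5.740% × 250.0 = 14.35 t
Oxide-by-oxide audit working from each reported weight, for the quoted basis mass (target by target, the sums agree within answer rounding):
  SiO2: 47.33·0.6315 + 127.1·0.6822 = 116.6 t (target 116.6 t)
  PbO: 37.61·0.9771 = 36.75 t (target 36.75 t)
  Al2O3: 13.45·0.9960 + 127.1·0.1918 = 37.77 t (target 37.78 t)
  Li2O: 56.23·0.4005 = 22.52 t (target 22.52 t)
  MgO: 47.33·0.3185 + 14.40·0.4813 = 22.01 t (target 22.00 t)
  Na2O: 127.1·0.1129 = 14.35 t (target 14.35 t)
Glass mass check: total batch − LOI = 250.0 t (the Σ of target masses is 250.0 t; the stated basis being 250.0 t — differing by rounding only).
Summing the batch: Σ batch = 296.1 t; loss to ignition Σ batch·LOI = 46.13 t; glass ÷ batch gives a yield of 84.42%.

Revised batch per 250.0 t melt:
  Li2CO3: 56.23 t
  Alumina: 13.45 t
  Red lead: 37.61 t
  Mg3Si4O10(OH)2: 47.33 t
  Soda feldspar: 127.1 t
  Magnesite: 14.40 t
Total batch = 296.1 t; LOI loss = 46.13 t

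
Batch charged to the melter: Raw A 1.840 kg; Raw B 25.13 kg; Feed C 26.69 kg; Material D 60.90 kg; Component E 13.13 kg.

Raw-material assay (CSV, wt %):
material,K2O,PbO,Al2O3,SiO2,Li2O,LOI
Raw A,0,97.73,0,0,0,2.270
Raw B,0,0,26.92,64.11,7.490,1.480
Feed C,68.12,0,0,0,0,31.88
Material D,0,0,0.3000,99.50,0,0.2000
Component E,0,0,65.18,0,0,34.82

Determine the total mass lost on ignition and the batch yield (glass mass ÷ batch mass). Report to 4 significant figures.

LOI loss = 13.62 kg; glass = 114.1 kg; yield = 89.34%

The intermediate values are shown rounded off to 4 significant figures in the printout. Each numeric step maintains exact precision at each step. A single rounding completes every reported value. The derived quantities are rebuilt starting from the weights per 114.1 kg of glass in full precision (LOI, the yield, the totals, the five compositions, net glass mass), as quoted within the problem or answer text.
LOI of each material in turn:
  Raw A: 1.840 × 0.02270 = 0.04177 kg
  Raw B: 25.13 × 0.01480 = 0.3719 kg
  Feed C: 26.69 × 0.3188 = 8.509 kg
  Material D: 60.90 × 0.002000 = 0.1218 kg
  Component E: 13.13 × 0.3482 = 4.572 kg
Total LOI = 13.62 kg
Glass = batch − LOI = 127.7 − 13.62 = 114.1 kg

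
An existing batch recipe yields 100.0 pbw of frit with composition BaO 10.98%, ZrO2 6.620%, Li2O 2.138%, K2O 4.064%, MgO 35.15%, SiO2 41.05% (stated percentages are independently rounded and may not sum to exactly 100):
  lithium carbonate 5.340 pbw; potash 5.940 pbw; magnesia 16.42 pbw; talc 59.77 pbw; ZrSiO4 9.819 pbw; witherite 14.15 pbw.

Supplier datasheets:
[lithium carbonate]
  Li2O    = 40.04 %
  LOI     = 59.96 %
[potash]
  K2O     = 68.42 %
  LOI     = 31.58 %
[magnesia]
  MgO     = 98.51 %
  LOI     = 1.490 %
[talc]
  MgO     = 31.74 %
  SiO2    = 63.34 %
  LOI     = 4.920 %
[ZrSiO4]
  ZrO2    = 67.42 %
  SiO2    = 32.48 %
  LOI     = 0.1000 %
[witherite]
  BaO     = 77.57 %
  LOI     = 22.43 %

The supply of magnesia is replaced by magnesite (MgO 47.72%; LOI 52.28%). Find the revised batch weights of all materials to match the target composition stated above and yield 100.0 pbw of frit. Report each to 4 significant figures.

Revised batch per 100.0 pbw frit:
  lithium carbonate: 5.340 pbw
  potash: 5.940 pbw
  magnesite: 33.90 pbw
  talc: 59.77 pbw
  ZrSiO4: 9.819 pbw
  witherite: 14.15 pbw
Total batch = 128.9 pbw; LOI loss = 28.92 pbw

The whole derivation carries full float precision through the solve. Rounding to four significant figures applies to every working value as displayed — exactly one rounding is applied to each reported figure — all derived quantities are re-derived at exact precision (the totals, the six compositions, yield, ignition loss, net glass mass) using the weight values per 100.0 pbw of glass, exactly as printed in the question or the answer.
Target masses of each oxide per 100.0 pbw frit:
  BaO: 10.98% × 100.0 = 10.98 pbw
  ZrO2: 6.620% × 100.0 = 6.620 pbw
  Li2O: 2.138% × 100.0 = 2.138 pbw
  K2O: 4.064% × 100.0 = 4.064 pbw
  MgO: 35.15% × 100.0 = 35.15 pbw
  SiO2: 41.05% × 100.0 = 41.05 pbw
Per-oxide balance check from the weights as reported, for the quoted basis mass (summed amounts equal target values net of answer rounding effects):
  BaO: 14.15·0.7757 = 10.98 pbw (target 10.98 pbw)
  ZrO2: 9.819·0.6742 = 6.620 pbw (target 6.620 pbw)
  Li2O: 5.340·0.4004 = 2.138 pbw (target 2.138 pbw)
  K2O: 5.940·0.6842 = 4.064 pbw (target 4.064 pbw)
  MgO: 33.90·0.4772 + 59.77·0.3174 = 35.15 pbw (target 35.15 pbw)
  SiO2: 59.77·0.6334 + 9.819·0.3248 = 41.05 pbw (target 41.05 pbw)
Mass balance on the glass: batch total minus LOI = 99.99 pbw (summing oxide targets gives 100.0 pbw; stated basis 100.0 pbw — differing by rounding only).
Whole-batch sum: Σ batch = 128.9 pbw; ignition loss, Σ(batch × LOI) = 28.92 pbw; yield: glass divided by total = 77.56%.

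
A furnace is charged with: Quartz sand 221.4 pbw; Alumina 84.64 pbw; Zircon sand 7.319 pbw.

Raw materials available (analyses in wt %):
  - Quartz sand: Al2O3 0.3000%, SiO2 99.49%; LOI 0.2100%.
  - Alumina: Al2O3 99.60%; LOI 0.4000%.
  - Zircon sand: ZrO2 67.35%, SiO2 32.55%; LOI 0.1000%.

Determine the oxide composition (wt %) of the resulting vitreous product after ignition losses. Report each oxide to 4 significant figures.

Each numeric step keeps exact precision through the solve — in-progress results are shown, rounded to 4 significant digits, as written; every reported value takes exactly one rounding — the derived quantities (the three compositions, ignition loss, totals, yield, glass mass) are rebuilt from the batch weights at 312.5 pbw of glass in full precision, as given in the question or the answer.
What the batch supplies per oxide:
  ZrO2: 7.319·0.6735 = 4.929 pbw
  Al2O3: 221.4·0.003000 + 84.64·0.9960 = 84.97 pbw
  SiO2: 221.4·0.9949 + 7.319·0.3255 = 222.7 pbw
LOI: 221.4·0.002100 + 84.64·0.004000 + 7.319·0.001000 = 0.8108 pbw
Glass mass = batch − LOI = 313.4 − 0.8108 = 312.5 pbw (= Σ oxide masses)
percent share: oxide ÷ glass, ×100

Glass mass = 312.5 pbw (batch 313.4 − LOI 0.8108).
Composition: ZrO2 1.577%, Al2O3 27.18%, SiO2 71.24%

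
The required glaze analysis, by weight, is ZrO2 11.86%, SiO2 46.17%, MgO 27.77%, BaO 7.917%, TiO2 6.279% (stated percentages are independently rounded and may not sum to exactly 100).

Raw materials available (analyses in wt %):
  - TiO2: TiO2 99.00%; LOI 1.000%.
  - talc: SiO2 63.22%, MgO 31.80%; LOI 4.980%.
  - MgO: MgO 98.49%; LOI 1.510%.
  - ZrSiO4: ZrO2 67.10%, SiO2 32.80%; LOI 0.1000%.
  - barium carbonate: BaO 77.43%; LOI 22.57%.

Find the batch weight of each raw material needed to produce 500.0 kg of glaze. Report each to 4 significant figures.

Every computation maintains full precision all the way through. Mid-chain values are displayed, with 4-significant-figure rounding, between the steps. Each reported value is rounded once only — derived quantities (LOI, totals, net glass mass, the yield, five oxide percentages) are computed in full precision from the weighed amounts on 500.0 kg of glass, as quoted within problem or answer.
Oxide mass targets, per 500.0 kg glaze:
  ZrO2: 11.86% × 500.0 = 59.30 kg
  SiO2: 46.17% × 500.0 = 230.8 kg
  MgO: 27.77% × 500.0 = 138.8 kg
  BaO: 7.917% × 500.0 = 39.58 kg
  TiO2: 6.279% × 500.0 = 31.40 kg
Oxide-by-oxide audit given the weights on record, under the basis named above (every target is met by its sum inside rounding margins):
  ZrO2: 88.38·0.6710 = 59.30 kg (target 59.30 kg)
  SiO2: 319.3·0.6322 + 88.38·0.3280 = 230.9 kg (target 230.8 kg)
  MgO: 319.3·0.3180 + 37.88·0.9849 = 138.8 kg (target 138.8 kg)
  BaO: 51.12·0.7743 = 39.58 kg (target 39.58 kg)
  TiO2: 31.71·0.9900 = 31.39 kg (target 31.40 kg)
Auditing the glass mass value: Σ batch − LOI loss = 500.0 kg (the Σ of target masses is 500.0 kg; against the stated basis, 500.0 kg — deltas are rounding alone).
Adding the batch up: Σ batch = 528.4 kg; LOI removed, Σ of batch·LOI: 28.42 kg; glass ÷ batch gives a yield of 94.62%.

Batch per 500.0 kg glaze:
  TiO2: 31.71 kg
  talc: 319.3 kg
  MgO: 37.88 kg
  ZrSiO4: 88.38 kg
  barium carbonate: 51.12 kg
Total batch = 528.4 kg; LOI loss = 28.42 kg; yield = 94.62%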